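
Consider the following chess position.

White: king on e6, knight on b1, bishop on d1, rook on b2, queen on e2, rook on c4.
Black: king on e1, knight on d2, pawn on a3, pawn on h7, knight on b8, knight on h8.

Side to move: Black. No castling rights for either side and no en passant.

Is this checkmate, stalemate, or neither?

checkmate

Black to move; black king on e1.
In check: yes, from the white queen on e2.
King squares — d1: attacked by Qe2; f1: attacked by Qe2; d2: own knight; e2: attacked by Bd1; f2: attacked by Qe2.
Legal moves for Black: none.
In check with no legal moves → checkmate.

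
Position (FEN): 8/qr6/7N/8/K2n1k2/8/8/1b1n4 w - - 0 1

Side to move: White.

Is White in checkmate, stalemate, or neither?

White to move; white king on a4.
In check: yes, from the black queen on a7.
King squares — a3: attacked by Qa7; b3: attacked by Nd4; b4: attacked by Rb7; a5: attacked by Qa7; b5: attacked by Nd4.
Legal moves for White: none.
In check with no legal moves → checkmate.

checkmate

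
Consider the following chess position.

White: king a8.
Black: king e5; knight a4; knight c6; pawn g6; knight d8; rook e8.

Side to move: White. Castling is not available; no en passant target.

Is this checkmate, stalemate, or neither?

stalemate

White to move; white king on a8.
In check: no.
King squares — a7: attacked by Nc6; b7: attacked by Nd8; b8: attacked by Nc6.
Legal moves for White: none.
Not in check and no legal moves → stalemate.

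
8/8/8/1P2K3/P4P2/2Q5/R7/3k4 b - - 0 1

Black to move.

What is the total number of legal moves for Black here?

Black to move; king on d1.
In check: no.
Legal moves: none.
Count: 0.

0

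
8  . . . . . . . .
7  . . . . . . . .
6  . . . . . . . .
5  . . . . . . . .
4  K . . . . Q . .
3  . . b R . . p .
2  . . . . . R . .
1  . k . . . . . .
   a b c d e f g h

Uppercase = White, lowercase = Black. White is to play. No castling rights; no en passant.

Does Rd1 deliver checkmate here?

After Rd1: black king on b1; in check: yes, from the white rook on d1.
King squares — a1: attacked by Rd1; c1: attacked by Rd1; a2: attacked by Rf2; b2: attacked by Rf2; c2: attacked by Rf2.
Black has no legal moves → checkmate.

yes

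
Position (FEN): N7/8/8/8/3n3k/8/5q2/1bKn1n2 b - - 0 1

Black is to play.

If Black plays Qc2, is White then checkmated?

After Qc2: white king on c1; in check: yes, from the black queen on c2.
King squares — b1: attacked by Qc2; d1: attacked by Qc2; b2: attacked by Nd1; c2: attacked by Bb1; d2: attacked by Nf1.
White has no legal moves → checkmate.

yes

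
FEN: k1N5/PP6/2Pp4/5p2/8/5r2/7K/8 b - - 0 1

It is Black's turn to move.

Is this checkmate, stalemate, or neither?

Black to move; black king on a8.
In check: yes, from the white pawn on b7.
King squares — a7: attacked by Nc8; b7: attacked by Pc6; b8: attacked by Pa7.
Legal moves for Black: none.
In check with no legal moves → checkmate.

checkmate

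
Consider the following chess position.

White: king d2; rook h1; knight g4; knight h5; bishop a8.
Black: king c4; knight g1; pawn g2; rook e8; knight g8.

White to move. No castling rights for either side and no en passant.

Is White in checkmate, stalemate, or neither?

neither

White to move; white king on d2.
In check: no.
Legal moves for White include: Bb7, Bc6, Bd5+, Be4, Bf3, Bxg2, Ng7, Nhf6, Nf4, Ng3, Nh6, Ngf6, Ne5+, Ne3+, Nh2, Nf2, Kc2, Kd1, ... (list truncated; more exist).
White has legal moves and is not in check → neither.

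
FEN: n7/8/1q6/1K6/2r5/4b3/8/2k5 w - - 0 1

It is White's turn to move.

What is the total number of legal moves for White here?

White to move; king on b5.
In check: yes, from the black queen on b6.
Legal moves: Kxc4.
Count: 1.

1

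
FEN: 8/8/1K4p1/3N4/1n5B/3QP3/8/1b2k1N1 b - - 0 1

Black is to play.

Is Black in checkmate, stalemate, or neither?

Black to move; black king on e1.
In check: yes, from the white bishop on h4.
King squares — d1: attacked by Qd3; f1: attacked by Qd3; d2: attacked by Qd3; e2: attacked by Ng1; f2: attacked by Bh4.
Legal moves for Black: none.
In check with no legal moves → checkmate.

checkmate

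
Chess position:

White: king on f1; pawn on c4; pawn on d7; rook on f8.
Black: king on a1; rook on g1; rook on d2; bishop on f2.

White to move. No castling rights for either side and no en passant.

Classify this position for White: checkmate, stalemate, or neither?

White to move; white king on f1.
In check: yes, from the black rook on g1.
King squares — e1: attacked by Rg1; g1: attacked by Bf2; e2: attacked by Rd2; f2: attacked by Rd2; g2: attacked by Rg1.
Legal moves for White: none.
In check with no legal moves → checkmate.

checkmate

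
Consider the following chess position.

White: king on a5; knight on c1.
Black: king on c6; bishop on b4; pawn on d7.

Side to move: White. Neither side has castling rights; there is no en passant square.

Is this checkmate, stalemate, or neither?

neither

White to move; white king on a5.
In check: yes, from the black bishop on b4.
King squares — a4: available; b4: available; b5: attacked by Kc6; a6: available; b6: attacked by Kc6.
Legal moves for White: Ka6, Kxb4, Ka4.
White is in check but has 3 legal moves → neither.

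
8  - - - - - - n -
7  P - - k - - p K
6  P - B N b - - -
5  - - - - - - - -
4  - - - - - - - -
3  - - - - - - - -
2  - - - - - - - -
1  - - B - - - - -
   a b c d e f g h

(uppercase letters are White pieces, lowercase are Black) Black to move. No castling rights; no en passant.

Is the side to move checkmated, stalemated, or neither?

neither

Black to move; black king on d7.
In check: yes, from the white bishop on c6.
King squares — c6: available; d6: available; e6: own bishop; c7: available; e7: available; c8: attacked by Nd6; d8: available; e8: attacked by Bc6.
Legal moves for Black: Kd8, Ke7, Kc7, Kxd6, Kxc6.
Black is in check but has 5 legal moves → neither.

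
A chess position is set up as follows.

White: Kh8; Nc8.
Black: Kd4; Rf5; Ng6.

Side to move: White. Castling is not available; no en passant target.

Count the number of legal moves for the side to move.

3

White to move; king on h8.
In check: yes, from the black knight on g6.
Legal moves: Kg8, Kh7, Kg7.
Count: 3.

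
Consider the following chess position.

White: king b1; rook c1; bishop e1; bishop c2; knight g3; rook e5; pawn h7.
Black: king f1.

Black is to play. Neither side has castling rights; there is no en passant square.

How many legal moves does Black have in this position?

2

Black to move; king on f1.
In check: yes, from the white knight on g3.
Legal moves: Kg2, Kg1.
Count: 2.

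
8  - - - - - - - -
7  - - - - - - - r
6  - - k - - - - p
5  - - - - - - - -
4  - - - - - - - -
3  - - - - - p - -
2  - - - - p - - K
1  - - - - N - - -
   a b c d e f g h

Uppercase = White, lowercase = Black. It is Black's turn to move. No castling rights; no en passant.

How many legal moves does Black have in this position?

Black to move; king on c6.
In check: no.
Legal moves: Rh8, Rg7, Rf7, Re7, Rd7, Rc7, Rb7, Ra7, Kd7, Kc7, Kb7, Kd6, Kb6, Kd5, Kc5, Kb5, h5, f2.
Count: 18.

18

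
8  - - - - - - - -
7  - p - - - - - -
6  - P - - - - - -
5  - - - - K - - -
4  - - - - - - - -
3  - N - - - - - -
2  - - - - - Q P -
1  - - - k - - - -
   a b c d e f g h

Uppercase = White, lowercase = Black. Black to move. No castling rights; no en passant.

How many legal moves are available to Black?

Black to move; king on d1.
In check: no.
Legal moves: none.
Count: 0.

0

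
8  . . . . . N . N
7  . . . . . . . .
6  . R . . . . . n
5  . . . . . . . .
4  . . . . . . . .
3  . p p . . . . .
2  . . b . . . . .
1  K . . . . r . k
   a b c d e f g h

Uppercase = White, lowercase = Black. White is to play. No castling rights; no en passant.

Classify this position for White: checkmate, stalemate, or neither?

White to move; white king on a1.
In check: yes, from the black rook on f1.
King squares — b1: attacked by Rf1; a2: attacked by Pb3; b2: attacked by Pc3.
Legal moves for White: none.
In check with no legal moves → checkmate.

checkmate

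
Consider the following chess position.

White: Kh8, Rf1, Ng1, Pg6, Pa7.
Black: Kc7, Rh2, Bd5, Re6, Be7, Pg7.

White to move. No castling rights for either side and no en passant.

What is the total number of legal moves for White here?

3

White to move; king on h8.
In check: yes, from the black rook on h2.
Legal moves: Kg8, Kxg7, Nh3.
Count: 3.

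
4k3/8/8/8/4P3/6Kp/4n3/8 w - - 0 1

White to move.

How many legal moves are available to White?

White to move; king on g3.
In check: yes, from the black knight on e2.
Legal moves: Kh4, Kg4, Kxh3, Kf3, Kh2, Kf2.
Count: 6.

6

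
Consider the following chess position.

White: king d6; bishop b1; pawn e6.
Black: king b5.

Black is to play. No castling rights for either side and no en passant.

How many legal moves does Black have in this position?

6

Black to move; king on b5.
In check: no.
Legal moves: Kb6, Ka6, Ka5, Kc4, Kb4, Ka4.
Count: 6.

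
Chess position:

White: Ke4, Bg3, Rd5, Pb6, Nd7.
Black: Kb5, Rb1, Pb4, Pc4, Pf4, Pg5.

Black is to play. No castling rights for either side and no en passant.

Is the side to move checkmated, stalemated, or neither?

Black to move; black king on b5.
In check: yes, from the white rook on d5.
Legal moves for Black: Kc6, Ka6, Ka4.
Black is in check but has 3 legal moves → neither.

neither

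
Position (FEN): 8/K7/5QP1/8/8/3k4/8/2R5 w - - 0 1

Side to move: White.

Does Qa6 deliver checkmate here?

After Qa6: black king on d3; in check: yes, from the white queen on a6.
Black has 4 legal replies: Ke4, Kd4, Ke3, Kd2.
In check but a legal move exists → not checkmate.

no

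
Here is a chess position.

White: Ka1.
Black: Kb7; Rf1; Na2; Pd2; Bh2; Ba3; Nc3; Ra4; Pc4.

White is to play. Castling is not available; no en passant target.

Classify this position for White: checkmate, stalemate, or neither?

checkmate

White to move; white king on a1.
In check: yes, from the black rook on f1.
King squares — b1: attacked by Rf1; a2: attacked by Nc3; b2: attacked by Ba3.
Legal moves for White: none.
In check with no legal moves → checkmate.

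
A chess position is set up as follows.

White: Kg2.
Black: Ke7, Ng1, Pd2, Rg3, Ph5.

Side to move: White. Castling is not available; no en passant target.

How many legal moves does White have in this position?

White to move; king on g2.
In check: yes, from the black rook on g3.
Legal moves: Kxg3, Kh2, Kf2, Kh1, Kf1.
Count: 5.

5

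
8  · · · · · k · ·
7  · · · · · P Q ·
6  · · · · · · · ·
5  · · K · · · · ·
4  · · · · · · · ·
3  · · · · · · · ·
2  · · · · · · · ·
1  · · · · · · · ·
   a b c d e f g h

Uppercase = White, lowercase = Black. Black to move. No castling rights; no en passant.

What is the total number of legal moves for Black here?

2

Black to move; king on f8.
In check: yes, from the white queen on g7.
Legal moves: Kxg7, Ke7.
Count: 2.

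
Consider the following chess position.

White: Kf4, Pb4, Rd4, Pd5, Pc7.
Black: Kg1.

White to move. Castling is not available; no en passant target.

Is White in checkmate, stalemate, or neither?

White to move; white king on f4.
In check: no.
Legal moves for White include: Kg5, Kf5, Ke5, Kg4, Ke4, Kg3, Kf3, Ke3, Re4, Rc4, Rd3, Rd2, Rd1+, c8=Q, c8=R, c8=B, c8=N, d6, ... (list truncated; more exist).
White has legal moves and is not in check → neither.

neither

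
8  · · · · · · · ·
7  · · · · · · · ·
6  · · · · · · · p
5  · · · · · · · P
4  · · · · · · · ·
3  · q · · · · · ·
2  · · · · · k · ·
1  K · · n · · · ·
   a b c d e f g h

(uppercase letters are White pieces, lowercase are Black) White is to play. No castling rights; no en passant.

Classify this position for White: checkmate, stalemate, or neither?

White to move; white king on a1.
In check: no.
King squares — b1: attacked by Qb3; a2: attacked by Qb3; b2: attacked by Nd1.
Legal moves for White: none.
Not in check and no legal moves → stalemate.

stalemate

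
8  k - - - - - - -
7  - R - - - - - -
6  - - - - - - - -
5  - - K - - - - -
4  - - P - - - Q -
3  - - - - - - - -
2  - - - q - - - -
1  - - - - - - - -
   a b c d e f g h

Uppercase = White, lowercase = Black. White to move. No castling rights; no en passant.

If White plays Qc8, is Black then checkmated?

yes

After Qc8: black king on a8; in check: yes, from the white queen on c8.
King squares — a7: attacked by Rb7; b7: attacked by Qc8; b8: attacked by Rb7.
Black has no legal moves → checkmate.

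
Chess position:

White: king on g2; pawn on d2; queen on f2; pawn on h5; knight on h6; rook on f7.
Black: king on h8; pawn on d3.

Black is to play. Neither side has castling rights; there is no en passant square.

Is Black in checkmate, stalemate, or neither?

stalemate

Black to move; black king on h8.
In check: no.
King squares — g7: attacked by Rf7; h7: attacked by Rf7; g8: attacked by Nh6.
Legal moves for Black: none.
Not in check and no legal moves → stalemate.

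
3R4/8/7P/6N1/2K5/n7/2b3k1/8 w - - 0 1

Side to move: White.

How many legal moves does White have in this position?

5

White to move; king on c4.
In check: yes, from the black knight on a3.
Legal moves: Kd5, Kc5, Kd4, Kb4, Kc3.
Count: 5.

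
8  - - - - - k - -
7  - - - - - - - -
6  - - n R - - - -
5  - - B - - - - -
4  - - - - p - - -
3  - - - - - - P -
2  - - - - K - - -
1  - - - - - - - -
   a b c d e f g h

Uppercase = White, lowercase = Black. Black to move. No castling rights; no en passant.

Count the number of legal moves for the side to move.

Black to move; king on f8.
In check: no.
Legal moves: Kg8, Ke8, Kg7, Kf7, Ke7, Nd8, Nb8, Ne7, Na7, Ne5, Na5, Nd4+, Nb4, e3.
Count: 14.

14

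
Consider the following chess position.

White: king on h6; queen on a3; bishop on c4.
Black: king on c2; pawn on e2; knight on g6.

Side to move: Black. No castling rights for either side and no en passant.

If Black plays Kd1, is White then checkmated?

After Kd1: white king on h6; in check: no.
White is not in check, so this cannot be checkmate.

no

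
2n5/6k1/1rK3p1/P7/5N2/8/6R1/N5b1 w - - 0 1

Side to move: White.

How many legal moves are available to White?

White to move; king on c6.
In check: yes, from the black rook on b6.
Legal moves: Kd7, Kc7, Kd5, axb6.
Count: 4.

4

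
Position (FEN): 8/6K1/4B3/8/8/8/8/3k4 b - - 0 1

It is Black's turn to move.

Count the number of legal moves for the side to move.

Black to move; king on d1.
In check: no.
Legal moves: Ke2, Kd2, Kc2, Ke1, Kc1.
Count: 5.

5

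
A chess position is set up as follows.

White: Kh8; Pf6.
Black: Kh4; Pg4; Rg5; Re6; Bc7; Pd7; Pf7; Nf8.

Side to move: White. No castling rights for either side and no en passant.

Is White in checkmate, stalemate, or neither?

stalemate

White to move; white king on h8.
In check: no.
King squares — g7: attacked by Rg5; h7: attacked by Nf8; g8: attacked by Rg5.
Legal moves for White: none.
Not in check and no legal moves → stalemate.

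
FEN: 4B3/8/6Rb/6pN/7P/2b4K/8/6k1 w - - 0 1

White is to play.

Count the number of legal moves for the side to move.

22

White to move; king on h3.
In check: no.
Legal moves: Bf7, Bd7, Bc6, Bb5, Ba4, Rg8, Rg7, Rxh6, Rf6, Re6, Rd6, Rc6, Rb6, Ra6, Rxg5+, Ng7, Nf6, Nf4, Ng3, Kg4, Kg3, hxg5.
Count: 22.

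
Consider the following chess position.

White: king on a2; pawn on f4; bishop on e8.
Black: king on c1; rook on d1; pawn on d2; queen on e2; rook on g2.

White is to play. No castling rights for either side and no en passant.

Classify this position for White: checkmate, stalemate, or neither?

White to move; white king on a2.
In check: no.
Legal moves for White: Bf7, Bd7, Bg6, Bc6, Bh5, Bb5, Ba4, Kb3, Ka3, Ka1, f5.
White has 11 legal moves and is not in check → neither.

neither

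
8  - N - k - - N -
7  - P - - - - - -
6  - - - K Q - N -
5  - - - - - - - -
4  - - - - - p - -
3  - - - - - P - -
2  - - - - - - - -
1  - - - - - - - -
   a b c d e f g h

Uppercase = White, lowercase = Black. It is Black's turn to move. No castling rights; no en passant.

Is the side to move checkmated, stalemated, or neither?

stalemate

Black to move; black king on d8.
In check: no.
King squares — c7: attacked by Kd6; d7: attacked by Kd6; e7: attacked by Kd6; c8: attacked by Qe6; e8: attacked by Qe6.
Legal moves for Black: none.
Not in check and no legal moves → stalemate.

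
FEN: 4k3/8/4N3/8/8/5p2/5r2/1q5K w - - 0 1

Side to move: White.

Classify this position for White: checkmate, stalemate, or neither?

White to move; white king on h1.
In check: yes, from the black queen on b1.
King squares — g1: attacked by Qb1; g2: attacked by Rf2; h2: attacked by Rf2.
Legal moves for White: none.
In check with no legal moves → checkmate.

checkmate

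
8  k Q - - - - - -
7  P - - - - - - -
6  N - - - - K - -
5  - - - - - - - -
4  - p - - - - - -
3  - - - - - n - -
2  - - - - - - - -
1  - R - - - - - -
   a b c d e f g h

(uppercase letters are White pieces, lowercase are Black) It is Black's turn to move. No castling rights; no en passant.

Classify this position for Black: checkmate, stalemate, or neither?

checkmate

Black to move; black king on a8.
In check: yes, from the white queen on b8.
King squares — a7: attacked by Qb8; b7: attacked by Qb8; b8: attacked by Na6.
Legal moves for Black: none.
In check with no legal moves → checkmate.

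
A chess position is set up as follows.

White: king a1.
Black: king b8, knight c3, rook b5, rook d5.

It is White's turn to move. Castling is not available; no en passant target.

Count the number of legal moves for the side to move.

0

White to move; king on a1.
In check: no.
Legal moves: none.
Count: 0.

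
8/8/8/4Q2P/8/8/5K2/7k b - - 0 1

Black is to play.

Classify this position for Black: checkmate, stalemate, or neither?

stalemate

Black to move; black king on h1.
In check: no.
King squares — g1: attacked by Kf2; g2: attacked by Kf2; h2: attacked by Qe5.
Legal moves for Black: none.
Not in check and no legal moves → stalemate.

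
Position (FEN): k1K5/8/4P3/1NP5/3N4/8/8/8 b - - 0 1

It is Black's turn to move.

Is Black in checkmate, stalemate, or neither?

stalemate

Black to move; black king on a8.
In check: no.
King squares — a7: attacked by Nb5; b7: attacked by Kc8; b8: attacked by Kc8.
Legal moves for Black: none.
Not in check and no legal moves → stalemate.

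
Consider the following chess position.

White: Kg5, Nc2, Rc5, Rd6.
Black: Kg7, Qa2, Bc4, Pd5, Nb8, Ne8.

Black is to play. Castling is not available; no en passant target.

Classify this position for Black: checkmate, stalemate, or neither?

Black to move; black king on g7.
In check: no.
Legal moves for Black include: Nc7, Nf6, Nxd6, Nd7, Nc6, Na6, Kh8, Kg8, Kf8, Kh7, Kf7, Ba6, Bb5, Bd3, Bb3, Be2, Bf1, Qa8, ... (list truncated; more exist).
Black has legal moves and is not in check → neither.

neither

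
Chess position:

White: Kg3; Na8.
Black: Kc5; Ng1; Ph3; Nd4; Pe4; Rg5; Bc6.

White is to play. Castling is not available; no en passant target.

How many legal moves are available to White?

White to move; king on g3.
In check: yes, from the black rook on g5.
Legal moves: Kh4, Kf4, Kh2, Kf2.
Count: 4.

4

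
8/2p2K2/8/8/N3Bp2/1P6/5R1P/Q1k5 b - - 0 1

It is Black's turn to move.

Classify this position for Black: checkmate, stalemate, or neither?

checkmate

Black to move; black king on c1.
In check: yes, from the white queen on a1.
King squares — b1: attacked by Qa1; d1: attacked by Qa1; b2: attacked by Qa1; c2: attacked by Rf2; d2: attacked by Rf2.
Legal moves for Black: none.
In check with no legal moves → checkmate.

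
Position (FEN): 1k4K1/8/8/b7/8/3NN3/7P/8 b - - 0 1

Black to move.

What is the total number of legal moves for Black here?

12

Black to move; king on b8.
In check: no.
Legal moves: Kc8, Ka8, Kc7, Kb7, Ka7, Bd8, Bc7, Bb6, Bb4, Bc3, Bd2, Be1.
Count: 12.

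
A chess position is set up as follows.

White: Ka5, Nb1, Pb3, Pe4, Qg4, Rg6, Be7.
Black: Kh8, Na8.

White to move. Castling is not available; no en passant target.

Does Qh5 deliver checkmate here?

After Qh5: black king on h8; in check: yes, from the white queen on h5.
King squares — g7: attacked by Rg6; h7: attacked by Qh5; g8: attacked by Rg6.
Black has no legal moves → checkmate.

yes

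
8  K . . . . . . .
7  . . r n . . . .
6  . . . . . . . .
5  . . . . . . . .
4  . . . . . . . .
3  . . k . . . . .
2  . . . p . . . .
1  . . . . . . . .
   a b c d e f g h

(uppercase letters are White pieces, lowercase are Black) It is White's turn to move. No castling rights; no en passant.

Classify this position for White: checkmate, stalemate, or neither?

White to move; white king on a8.
In check: no.
King squares — a7: attacked by Rc7; b7: attacked by Rc7; b8: attacked by Nd7.
Legal moves for White: none.
Not in check and no legal moves → stalemate.

stalemate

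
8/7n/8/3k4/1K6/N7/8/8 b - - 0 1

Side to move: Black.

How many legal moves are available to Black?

9

Black to move; king on d5.
In check: no.
Legal moves: Nf8, Nf6, Ng5, Ke6, Kd6, Kc6, Ke5, Ke4, Kd4.
Count: 9.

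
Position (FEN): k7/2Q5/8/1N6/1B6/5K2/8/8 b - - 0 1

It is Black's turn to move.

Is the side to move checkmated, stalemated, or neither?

Black to move; black king on a8.
In check: no.
King squares — a7: attacked by Nb5; b7: attacked by Qc7; b8: attacked by Qc7.
Legal moves for Black: none.
Not in check and no legal moves → stalemate.

stalemate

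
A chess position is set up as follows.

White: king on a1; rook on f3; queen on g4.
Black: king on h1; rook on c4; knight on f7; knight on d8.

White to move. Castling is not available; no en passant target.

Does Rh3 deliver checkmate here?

After Rh3: black king on h1; in check: yes, from the white rook on h3.
King squares — g1: attacked by Qg4; g2: attacked by Qg4; h2: attacked by Rh3.
Black has no legal moves → checkmate.

yes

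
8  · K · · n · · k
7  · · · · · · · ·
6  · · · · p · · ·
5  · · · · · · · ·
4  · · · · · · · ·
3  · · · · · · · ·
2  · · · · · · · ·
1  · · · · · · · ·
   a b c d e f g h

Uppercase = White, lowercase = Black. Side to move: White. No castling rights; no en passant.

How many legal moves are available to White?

White to move; king on b8.
In check: no.
Legal moves: Kc8, Ka8, Kb7, Ka7.
Count: 4.

4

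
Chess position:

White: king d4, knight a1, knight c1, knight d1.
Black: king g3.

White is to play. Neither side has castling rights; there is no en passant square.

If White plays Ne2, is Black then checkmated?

After Ne2: black king on g3; in check: yes, from the white knight on e2.
Black has 6 legal replies: Kh4, Kg4, Kh3, Kf3, Kh2, Kg2.
In check but a legal move exists → not checkmate.

no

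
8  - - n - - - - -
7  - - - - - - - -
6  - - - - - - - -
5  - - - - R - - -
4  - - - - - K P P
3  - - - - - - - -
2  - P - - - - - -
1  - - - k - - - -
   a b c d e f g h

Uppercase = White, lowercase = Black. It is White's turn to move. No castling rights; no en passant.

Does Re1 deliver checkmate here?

After Re1: black king on d1; in check: yes, from the white rook on e1.
Black has 3 legal replies: Kd2, Kc2, Kxe1.
In check but a legal move exists → not checkmate.

no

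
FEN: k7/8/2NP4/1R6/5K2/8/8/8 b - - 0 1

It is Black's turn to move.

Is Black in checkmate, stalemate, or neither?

stalemate

Black to move; black king on a8.
In check: no.
King squares — a7: attacked by Nc6; b7: attacked by Rb5; b8: attacked by Rb5.
Legal moves for Black: none.
Not in check and no legal moves → stalemate.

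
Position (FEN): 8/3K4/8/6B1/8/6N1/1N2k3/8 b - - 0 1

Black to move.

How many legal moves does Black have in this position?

3

Black to move; king on e2.
In check: yes, from the white knight on g3.
Legal moves: Kf3, Kf2, Ke1.
Count: 3.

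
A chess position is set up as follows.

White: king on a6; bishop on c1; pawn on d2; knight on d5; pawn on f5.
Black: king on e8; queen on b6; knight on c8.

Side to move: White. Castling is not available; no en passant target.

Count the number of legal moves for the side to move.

1

White to move; king on a6.
In check: yes, from the black queen on b6.
Legal moves: Nxb6.
Count: 1.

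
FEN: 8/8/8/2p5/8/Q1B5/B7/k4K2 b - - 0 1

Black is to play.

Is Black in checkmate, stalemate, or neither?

checkmate

Black to move; black king on a1.
In check: yes, from the white bishop on c3.
King squares — b1: attacked by Ba2; a2: attacked by Qa3; b2: attacked by Qa3.
Legal moves for Black: none.
In check with no legal moves → checkmate.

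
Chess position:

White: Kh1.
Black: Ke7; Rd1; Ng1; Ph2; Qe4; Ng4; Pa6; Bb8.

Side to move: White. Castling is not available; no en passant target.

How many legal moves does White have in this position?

White to move; king on h1.
In check: yes, from the black queen on e4.
Legal moves: none.
Count: 0.

0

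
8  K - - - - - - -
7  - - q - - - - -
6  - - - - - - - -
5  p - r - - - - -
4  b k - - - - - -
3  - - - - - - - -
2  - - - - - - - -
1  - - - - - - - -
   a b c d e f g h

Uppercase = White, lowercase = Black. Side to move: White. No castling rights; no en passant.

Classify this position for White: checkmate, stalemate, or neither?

stalemate

White to move; white king on a8.
In check: no.
King squares — a7: attacked by Qc7; b7: attacked by Qc7; b8: attacked by Qc7.
Legal moves for White: none.
Not in check and no legal moves → stalemate.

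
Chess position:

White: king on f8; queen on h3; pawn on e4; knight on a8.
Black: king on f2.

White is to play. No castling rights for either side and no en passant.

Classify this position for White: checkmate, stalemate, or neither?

neither

White to move; white king on f8.
In check: no.
Legal moves for White include: Kg8, Ke8, Kg7, Kf7, Ke7, Nc7, Nb6, Qh8, Qc8, Qh7, Qd7, Qh6, Qe6, Qh5, Qf5+, Qh4+, Qg4, Qg3+, ... (list truncated; more exist).
White has legal moves and is not in check → neither.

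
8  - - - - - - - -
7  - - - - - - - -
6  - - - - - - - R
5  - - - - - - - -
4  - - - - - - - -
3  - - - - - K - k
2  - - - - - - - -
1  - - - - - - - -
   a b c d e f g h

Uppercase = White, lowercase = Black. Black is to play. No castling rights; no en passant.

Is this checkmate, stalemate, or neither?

checkmate

Black to move; black king on h3.
In check: yes, from the white rook on h6.
King squares — g2: attacked by Kf3; h2: attacked by Rh6; g3: attacked by Kf3; g4: attacked by Kf3; h4: attacked by Rh6.
Legal moves for Black: none.
In check with no legal moves → checkmate.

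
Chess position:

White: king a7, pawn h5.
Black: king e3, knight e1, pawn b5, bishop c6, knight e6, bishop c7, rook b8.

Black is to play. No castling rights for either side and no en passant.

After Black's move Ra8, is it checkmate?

After Ra8: white king on a7; in check: yes, from the black rook on a8.
King squares — a6: attacked by Ra8; b6: attacked by Bc7; b7: attacked by Bc6; a8: attacked by Bc6; b8: attacked by Bc7.
White has no legal moves → checkmate.

yes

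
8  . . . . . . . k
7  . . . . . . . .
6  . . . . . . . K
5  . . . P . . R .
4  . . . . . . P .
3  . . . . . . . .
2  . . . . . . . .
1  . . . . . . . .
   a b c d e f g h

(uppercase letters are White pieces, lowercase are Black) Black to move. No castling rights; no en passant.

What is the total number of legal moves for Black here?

0

Black to move; king on h8.
In check: no.
Legal moves: none.
Count: 0.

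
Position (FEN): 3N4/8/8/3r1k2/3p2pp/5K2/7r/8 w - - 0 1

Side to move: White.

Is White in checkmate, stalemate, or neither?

White to move; white king on f3.
In check: yes, from the black pawn on g4.
King squares — e2: attacked by Rh2; f2: attacked by Rh2; g2: attacked by Rh2; e3: attacked by Pd4; g3: attacked by Ph4; e4: attacked by Kf5; f4: attacked by Kf5; g4: attacked by Kf5.
Legal moves for White: none.
In check with no legal moves → checkmate.

checkmate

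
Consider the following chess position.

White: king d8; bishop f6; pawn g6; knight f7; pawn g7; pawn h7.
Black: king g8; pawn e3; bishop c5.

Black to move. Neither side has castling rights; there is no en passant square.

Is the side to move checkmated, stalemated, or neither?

Black to move; black king on g8.
In check: yes, from the white pawn on h7.
King squares — f7: attacked by Pg6; g7: attacked by Bf6; h7: attacked by Pg6; f8: attacked by Pg7; h8: attacked by Nf7.
Legal moves for Black: none.
In check with no legal moves → checkmate.

checkmate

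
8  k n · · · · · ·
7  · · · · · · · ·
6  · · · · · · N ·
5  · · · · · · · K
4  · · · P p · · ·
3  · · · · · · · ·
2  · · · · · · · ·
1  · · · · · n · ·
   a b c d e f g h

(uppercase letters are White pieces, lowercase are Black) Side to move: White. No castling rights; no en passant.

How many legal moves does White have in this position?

11

White to move; king on h5.
In check: no.
Legal moves: Nh8, Nf8, Ne7, Ne5, Nh4, Nf4, Kh6, Kg5, Kh4, Kg4, d5.
Count: 11.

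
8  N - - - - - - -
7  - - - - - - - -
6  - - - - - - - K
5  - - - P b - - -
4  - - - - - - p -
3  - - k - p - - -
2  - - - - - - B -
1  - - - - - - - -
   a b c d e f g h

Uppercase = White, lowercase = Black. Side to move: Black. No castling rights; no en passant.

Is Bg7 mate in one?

After Bg7: white king on h6; in check: yes, from the black bishop on g7.
White has 5 legal replies: Kh7, Kxg7, Kg6, Kh5, Kg5.
In check but a legal move exists → not checkmate.

no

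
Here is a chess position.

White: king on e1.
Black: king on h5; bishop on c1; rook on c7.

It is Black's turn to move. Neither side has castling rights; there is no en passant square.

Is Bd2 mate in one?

no

After Bd2: white king on e1; in check: yes, from the black bishop on d2.
White has 5 legal replies: Kf2, Ke2, Kxd2, Kf1, Kd1.
In check but a legal move exists → not checkmate.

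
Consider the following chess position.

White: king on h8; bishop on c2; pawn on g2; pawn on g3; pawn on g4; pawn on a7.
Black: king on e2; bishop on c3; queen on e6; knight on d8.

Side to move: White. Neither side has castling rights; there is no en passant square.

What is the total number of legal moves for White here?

White to move; king on h8.
In check: yes, from the black bishop on c3.
Legal moves: Kh7.
Count: 1.

1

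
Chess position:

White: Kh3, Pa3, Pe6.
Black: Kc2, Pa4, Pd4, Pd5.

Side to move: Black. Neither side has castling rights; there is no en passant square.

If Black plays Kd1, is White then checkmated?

no

After Kd1: white king on h3; in check: no.
White is not in check, so this cannot be checkmate.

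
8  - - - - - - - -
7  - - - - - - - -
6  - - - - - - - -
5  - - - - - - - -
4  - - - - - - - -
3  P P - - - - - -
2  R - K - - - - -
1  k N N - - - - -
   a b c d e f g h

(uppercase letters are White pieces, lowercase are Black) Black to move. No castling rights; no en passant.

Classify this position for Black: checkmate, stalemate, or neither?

checkmate

Black to move; black king on a1.
In check: yes, from the white rook on a2.
King squares — b1: attacked by Kc2; a2: attacked by Nc1; b2: attacked by Ra2.
Legal moves for Black: none.
In check with no legal moves → checkmate.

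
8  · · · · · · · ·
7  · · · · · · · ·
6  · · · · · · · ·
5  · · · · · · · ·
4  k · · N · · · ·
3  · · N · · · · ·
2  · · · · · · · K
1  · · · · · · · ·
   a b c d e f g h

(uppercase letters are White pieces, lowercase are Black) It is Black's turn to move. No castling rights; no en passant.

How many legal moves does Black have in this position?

Black to move; king on a4.
In check: yes, from the white knight on c3.
Legal moves: Ka5, Kb4, Ka3.
Count: 3.

3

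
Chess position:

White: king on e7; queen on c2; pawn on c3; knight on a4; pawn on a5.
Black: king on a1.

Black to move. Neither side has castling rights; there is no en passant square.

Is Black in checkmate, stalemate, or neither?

stalemate

Black to move; black king on a1.
In check: no.
King squares — b1: attacked by Qc2; a2: attacked by Qc2; b2: attacked by Qc2.
Legal moves for Black: none.
Not in check and no legal moves → stalemate.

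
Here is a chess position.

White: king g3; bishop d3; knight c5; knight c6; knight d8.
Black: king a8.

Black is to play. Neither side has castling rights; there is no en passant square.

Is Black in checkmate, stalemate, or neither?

stalemate

Black to move; black king on a8.
In check: no.
King squares — a7: attacked by Nc6; b7: attacked by Nc5; b8: attacked by Nc6.
Legal moves for Black: none.
Not in check and no legal moves → stalemate.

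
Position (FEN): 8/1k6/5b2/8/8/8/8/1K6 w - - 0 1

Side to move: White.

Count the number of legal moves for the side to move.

3

White to move; king on b1.
In check: no.
Legal moves: Kc2, Ka2, Kc1.
Count: 3.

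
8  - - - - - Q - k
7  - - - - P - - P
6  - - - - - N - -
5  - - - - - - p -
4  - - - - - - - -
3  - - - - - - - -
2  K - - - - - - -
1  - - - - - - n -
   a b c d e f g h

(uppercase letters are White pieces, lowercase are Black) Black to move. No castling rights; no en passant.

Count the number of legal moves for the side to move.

Black to move; king on h8.
In check: yes, from the white queen on f8.
Legal moves: none.
Count: 0.

0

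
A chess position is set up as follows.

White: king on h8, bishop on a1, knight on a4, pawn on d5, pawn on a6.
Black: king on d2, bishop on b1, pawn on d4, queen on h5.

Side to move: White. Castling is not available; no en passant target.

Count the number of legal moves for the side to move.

White to move; king on h8.
In check: yes, from the black queen on h5.
Legal moves: Kg8, Kg7.
Count: 2.

2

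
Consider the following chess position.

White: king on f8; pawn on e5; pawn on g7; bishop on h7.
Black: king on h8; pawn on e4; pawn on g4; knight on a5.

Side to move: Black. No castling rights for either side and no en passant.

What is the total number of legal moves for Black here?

Black to move; king on h8.
In check: yes, from the white pawn on g7.
Legal moves: Kxh7.
Count: 1.

1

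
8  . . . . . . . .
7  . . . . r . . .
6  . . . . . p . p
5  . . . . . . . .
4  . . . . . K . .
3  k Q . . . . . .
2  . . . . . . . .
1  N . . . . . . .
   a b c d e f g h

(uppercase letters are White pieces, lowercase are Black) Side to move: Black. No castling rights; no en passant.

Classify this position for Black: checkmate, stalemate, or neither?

checkmate

Black to move; black king on a3.
In check: yes, from the white queen on b3.
King squares — a2: attacked by Qb3; b2: attacked by Qb3; b3: attacked by Na1; a4: attacked by Qb3; b4: attacked by Qb3.
Legal moves for Black: none.
In check with no legal moves → checkmate.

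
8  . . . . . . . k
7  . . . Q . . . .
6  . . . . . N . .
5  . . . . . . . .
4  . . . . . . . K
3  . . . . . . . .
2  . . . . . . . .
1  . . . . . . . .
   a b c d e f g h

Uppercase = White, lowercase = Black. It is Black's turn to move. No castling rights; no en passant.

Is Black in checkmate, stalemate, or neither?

Black to move; black king on h8.
In check: no.
King squares — g7: attacked by Qd7; h7: attacked by Nf6; g8: attacked by Nf6.
Legal moves for Black: none.
Not in check and no legal moves → stalemate.

stalemate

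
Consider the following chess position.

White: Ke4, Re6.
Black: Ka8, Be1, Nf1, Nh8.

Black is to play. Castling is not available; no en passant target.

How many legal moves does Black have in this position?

16

Black to move; king on a8.
In check: no.
Legal moves: Nf7, Ng6, Kb8, Kb7, Ka7, Ng3+, Ne3, Nh2, Nd2+, Ba5, Bh4, Bb4, Bg3, Bc3, Bf2, Bd2.
Count: 16.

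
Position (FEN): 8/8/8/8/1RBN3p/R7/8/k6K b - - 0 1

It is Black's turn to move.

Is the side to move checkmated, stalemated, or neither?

checkmate

Black to move; black king on a1.
In check: yes, from the white rook on a3.
King squares — b1: attacked by Rb4; a2: attacked by Ra3; b2: attacked by Rb4.
Legal moves for Black: none.
In check with no legal moves → checkmate.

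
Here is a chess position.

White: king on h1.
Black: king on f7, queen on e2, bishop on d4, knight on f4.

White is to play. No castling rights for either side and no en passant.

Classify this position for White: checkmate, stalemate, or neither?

White to move; white king on h1.
In check: no.
King squares — g1: attacked by Bd4; g2: attacked by Qe2; h2: attacked by Qe2.
Legal moves for White: none.
Not in check and no legal moves → stalemate.

stalemate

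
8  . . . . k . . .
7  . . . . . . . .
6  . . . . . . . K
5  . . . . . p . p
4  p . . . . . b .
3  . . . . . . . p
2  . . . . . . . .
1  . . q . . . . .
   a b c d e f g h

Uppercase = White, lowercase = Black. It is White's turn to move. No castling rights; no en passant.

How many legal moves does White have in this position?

White to move; king on h6.
In check: yes, from the black queen on c1.
Legal moves: Kh7, Kg7, Kg6.
Count: 3.

3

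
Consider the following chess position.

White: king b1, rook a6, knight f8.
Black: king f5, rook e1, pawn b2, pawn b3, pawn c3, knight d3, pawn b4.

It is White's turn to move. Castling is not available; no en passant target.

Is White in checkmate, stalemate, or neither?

White to move; white king on b1.
In check: yes, from the black rook on e1.
King squares — a1: attacked by Re1; c1: attacked by Re1; a2: attacked by Pb3; b2: attacked by Pc3; c2: attacked by Pb3.
Legal moves for White: none.
In check with no legal moves → checkmate.

checkmate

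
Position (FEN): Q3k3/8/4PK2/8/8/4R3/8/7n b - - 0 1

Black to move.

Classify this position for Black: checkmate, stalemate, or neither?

Black to move; black king on e8.
In check: yes, from the white queen on a8.
King squares — d7: attacked by Pe6; e7: attacked by Kf6; f7: attacked by Pe6; d8: attacked by Qa8; f8: attacked by Qa8.
Legal moves for Black: none.
In check with no legal moves → checkmate.

checkmate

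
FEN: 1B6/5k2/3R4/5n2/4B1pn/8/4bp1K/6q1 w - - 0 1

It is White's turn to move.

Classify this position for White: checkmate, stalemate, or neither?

White to move; white king on h2.
In check: yes, from the black queen on g1.
King squares — g1: attacked by Pf2; h1: attacked by Qg1; g2: attacked by Qg1; g3: attacked by Qg1; h3: attacked by Pg4.
Legal moves for White: none.
In check with no legal moves → checkmate.

checkmate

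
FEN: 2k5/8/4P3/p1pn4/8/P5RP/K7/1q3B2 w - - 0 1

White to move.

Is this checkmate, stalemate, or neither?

White to move; white king on a2.
In check: yes, from the black queen on b1.
Legal moves for White: Kxb1.
White is in check but has 1 legal move → neither.

neither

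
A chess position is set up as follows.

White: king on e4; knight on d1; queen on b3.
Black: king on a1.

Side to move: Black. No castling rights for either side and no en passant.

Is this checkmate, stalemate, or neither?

stalemate

Black to move; black king on a1.
In check: no.
King squares — b1: attacked by Qb3; a2: attacked by Qb3; b2: attacked by Nd1.
Legal moves for Black: none.
Not in check and no legal moves → stalemate.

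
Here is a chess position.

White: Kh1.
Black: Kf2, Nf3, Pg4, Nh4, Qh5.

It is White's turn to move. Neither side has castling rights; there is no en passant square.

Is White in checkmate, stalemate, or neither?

stalemate

White to move; white king on h1.
In check: no.
King squares — g1: attacked by Kf2; g2: attacked by Kf2; h2: attacked by Nf3.
Legal moves for White: none.
Not in check and no legal moves → stalemate.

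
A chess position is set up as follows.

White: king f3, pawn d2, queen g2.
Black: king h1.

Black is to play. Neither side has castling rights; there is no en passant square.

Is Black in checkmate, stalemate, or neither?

checkmate

Black to move; black king on h1.
In check: yes, from the white queen on g2.
King squares — g1: attacked by Qg2; g2: attacked by Kf3; h2: attacked by Qg2.
Legal moves for Black: none.
In check with no legal moves → checkmate.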